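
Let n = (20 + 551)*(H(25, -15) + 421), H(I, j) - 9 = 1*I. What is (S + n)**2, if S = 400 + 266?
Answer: 67845141841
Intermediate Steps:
H(I, j) = 9 + I (H(I, j) = 9 + 1*I = 9 + I)
S = 666
n = 259805 (n = (20 + 551)*((9 + 25) + 421) = 571*(34 + 421) = 571*455 = 259805)
(S + n)**2 = (666 + 259805)**2 = 260471**2 = 67845141841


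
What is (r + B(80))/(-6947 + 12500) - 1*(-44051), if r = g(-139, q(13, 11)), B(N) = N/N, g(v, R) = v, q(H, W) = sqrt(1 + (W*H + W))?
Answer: 81538355/1851 ≈ 44051.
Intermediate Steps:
q(H, W) = sqrt(1 + W + H*W) (q(H, W) = sqrt(1 + (H*W + W)) = sqrt(1 + (W + H*W)) = sqrt(1 + W + H*W))
B(N) = 1
r = -139
(r + B(80))/(-6947 + 12500) - 1*(-44051) = (-139 + 1)/(-6947 + 12500) - 1*(-44051) = -138/5553 + 44051 = -138*1/5553 + 44051 = -46/1851 + 44051 = 81538355/1851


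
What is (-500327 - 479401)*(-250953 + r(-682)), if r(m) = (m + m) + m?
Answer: 247870204272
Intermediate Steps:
r(m) = 3*m (r(m) = 2*m + m = 3*m)
(-500327 - 479401)*(-250953 + r(-682)) = (-500327 - 479401)*(-250953 + 3*(-682)) = -979728*(-250953 - 2046) = -979728*(-252999) = 247870204272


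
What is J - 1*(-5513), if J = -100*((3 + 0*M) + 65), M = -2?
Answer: -1287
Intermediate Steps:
J = -6800 (J = -100*((3 + 0*(-2)) + 65) = -100*((3 + 0) + 65) = -100*(3 + 65) = -100*68 = -6800)
J - 1*(-5513) = -6800 - 1*(-5513) = -6800 + 5513 = -1287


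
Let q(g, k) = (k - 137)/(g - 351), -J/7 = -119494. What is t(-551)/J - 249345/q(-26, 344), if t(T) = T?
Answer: 8736623958857/19238534 ≈ 4.5412e+5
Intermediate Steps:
J = 836458 (J = -7*(-119494) = 836458)
q(g, k) = (-137 + k)/(-351 + g)
t(-551)/J - 249345/q(-26, 344) = -551/836458 - 249345*(-351 - 26)/(-137 + 344) = -551*1/836458 - 249345/(207/(-377)) = -551/836458 - 249345/((-1/377*207)) = -551/836458 - 249345/(-207/377) = -551/836458 - 249345*(-377/207) = -551/836458 + 10444785/23 = 8736623958857/19238534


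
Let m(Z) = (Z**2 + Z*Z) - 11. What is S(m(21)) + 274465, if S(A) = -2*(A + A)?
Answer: 270981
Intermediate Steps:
m(Z) = -11 + 2*Z**2 (m(Z) = (Z**2 + Z**2) - 11 = 2*Z**2 - 11 = -11 + 2*Z**2)
S(A) = -4*A
S(m(21)) + 274465 = -4*(-11 + 2*21**2) + 274465 = -4*(-11 + 2*441) + 274465 = -4*(-11 + 882) + 274465 = -4*871 + 274465 = -3484 + 274465 = 270981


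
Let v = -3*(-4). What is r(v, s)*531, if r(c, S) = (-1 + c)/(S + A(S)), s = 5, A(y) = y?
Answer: 5841/10 ≈ 584.10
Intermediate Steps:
v = 12
r(c, S) = (-1 + c)/(2*S) (r(c, S) = (-1 + c)/(S + S) = (-1 + c)/((2*S)) = (-1 + c)*(1/(2*S)) = (-1 + c)/(2*S))
r(v, s)*531 = ((1/2)*(-1 + 12)/5)*531 = ((1/2)*(1/5)*11)*531 = (11/10)*531 = 5841/10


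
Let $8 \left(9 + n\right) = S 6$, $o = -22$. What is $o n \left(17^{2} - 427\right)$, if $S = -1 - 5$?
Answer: $-40986$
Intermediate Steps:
$S = -6$
$n = - \frac{27}{2}$ ($n = -9 + \frac{\left(-6\right) 6}{8} = -9 + \frac{1}{8} \left(-36\right) = -9 - \frac{9}{2} = - \frac{27}{2} \approx -13.5$)
$o n \left(17^{2} - 427\right) = \left(-22\right) \left(- \frac{27}{2}\right) \left(17^{2} - 427\right) = 297 \left(289 - 427\right) = 297 \left(-138\right) = -40986$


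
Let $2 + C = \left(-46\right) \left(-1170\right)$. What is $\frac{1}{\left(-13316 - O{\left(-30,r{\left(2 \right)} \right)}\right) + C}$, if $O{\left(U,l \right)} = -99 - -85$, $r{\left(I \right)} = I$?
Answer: $\frac{1}{40516} \approx 2.4682 \cdot 10^{-5}$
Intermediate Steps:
$C = 53818$ ($C = -2 - -53820 = -2 + 53820 = 53818$)
$O{\left(U,l \right)} = -14$ ($O{\left(U,l \right)} = -99 + 85 = -14$)
$\frac{1}{\left(-13316 - O{\left(-30,r{\left(2 \right)} \right)}\right) + C} = \frac{1}{\left(-13316 - -14\right) + 53818} = \frac{1}{\left(-13316 + 14\right) + 53818} = \frac{1}{-13302 + 53818} = \frac{1}{40516}$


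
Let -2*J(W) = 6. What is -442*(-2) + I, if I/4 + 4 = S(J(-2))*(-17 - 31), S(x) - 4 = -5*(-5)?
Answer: -4700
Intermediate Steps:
J(W) = -3 (J(W) = -½*6 = -3)
S(x) = 29 (S(x) = 4 - 5*(-5) = 4 + 25 = 29)
I = -5584 (I = -16 + 4*(29*(-17 - 31)) = -16 + 4*(29*(-48)) = -16 + 4*(-1392) = -16 - 5568 = -5584)
-442*(-2) + I = -442*(-2) - 5584 = 884 - 5584 = -4700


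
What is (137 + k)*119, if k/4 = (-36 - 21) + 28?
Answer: 2499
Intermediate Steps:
k = -116 (k = 4*((-36 - 21) + 28) = 4*(-57 + 28) = 4*(-29) = -116)
(137 + k)*119 = (137 - 116)*119 = 21*119 = 2499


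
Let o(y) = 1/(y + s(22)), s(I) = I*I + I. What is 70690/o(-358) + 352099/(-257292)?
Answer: 2691819426941/257292 ≈ 1.0462e+7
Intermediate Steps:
s(I) = I + I² (s(I) = I² + I = I + I²)
o(y) = 1/(506 + y) (o(y) = 1/(y + 22*(1 + 22)) = 1/(y + 22*23) = 1/(y + 506) = 1/(506 + y))
70690/o(-358) + 352099/(-257292) = 70690/(1/(506 - 358)) + 352099/(-257292) = 70690/(1/148) + 352099*(-1/257292) = 70690/(1/148) - 352099/257292 = 70690*148 - 352099/257292 = 10462120 - 352099/257292 = 2691819426941/257292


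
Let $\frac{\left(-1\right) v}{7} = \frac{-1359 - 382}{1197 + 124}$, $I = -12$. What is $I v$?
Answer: $- \frac{146244}{1321} \approx -110.71$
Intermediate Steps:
$v = \frac{12187}{1321}$ ($v = - 7 \frac{-1359 - 382}{1197 + 124} = - 7 \left(- \frac{1741}{1321}\right) = - 7 \left(\left(-1741\right) \frac{1}{1321}\right) = \left(-7\right) \left(- \frac{1741}{1321}\right) = \frac{12187}{1321} \approx 9.2256$)
$I v = \left(-12\right) \frac{12187}{1321} = - \frac{146244}{1321}$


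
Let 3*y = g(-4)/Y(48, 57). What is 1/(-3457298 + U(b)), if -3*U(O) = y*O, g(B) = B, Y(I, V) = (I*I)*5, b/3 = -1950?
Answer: -288/995701889 ≈ -2.8924e-7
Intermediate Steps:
b = -5850 (b = 3*(-1950) = -5850)
Y(I, V) = 5*I**2 (Y(I, V) = I**2*5 = 5*I**2)
y = -1/8640 (y = (-4/(5*48**2))/3 = (-4/(5*2304))/3 = (-4/11520)/3 = (-4*1/11520)/3 = (1/3)*(-1/2880) = -1/8640 ≈ -0.00011574)
U(O) = O/25920 (U(O) = -(-1)*O/25920 = O/25920)
1/(-3457298 + U(b)) = 1/(-3457298 + (1/25920)*(-5850)) = 1/(-3457298 - 65/288) = 1/(-995701889/288) = -288/995701889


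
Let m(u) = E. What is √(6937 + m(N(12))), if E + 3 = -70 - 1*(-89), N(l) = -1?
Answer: √6953 ≈ 83.385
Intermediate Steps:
E = 16 (E = -3 + (-70 - 1*(-89)) = -3 + (-70 + 89) = -3 + 19 = 16)
m(u) = 16
√(6937 + m(N(12))) = √(6937 + 16) = √6953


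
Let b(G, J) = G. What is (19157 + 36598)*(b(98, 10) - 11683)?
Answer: -645921675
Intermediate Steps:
(19157 + 36598)*(b(98, 10) - 11683) = (19157 + 36598)*(98 - 11683) = 55755*(-11585) = -645921675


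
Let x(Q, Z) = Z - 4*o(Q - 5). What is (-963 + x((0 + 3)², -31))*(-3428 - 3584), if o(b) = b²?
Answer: 7418696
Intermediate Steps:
x(Q, Z) = Z - 4*(-5 + Q)² (x(Q, Z) = Z - 4*(Q - 5)² = Z - 4*(-5 + Q)²)
(-963 + x((0 + 3)², -31))*(-3428 - 3584) = (-963 + (-31 - 4*(-5 + (0 + 3)²)²))*(-3428 - 3584) = (-963 + (-31 - 4*(-5 + 3²)²))*(-7012) = (-963 + (-31 - 4*(-5 + 9)²))*(-7012) = (-963 + (-31 - 4*4²))*(-7012) = (-963 + (-31 - 4*16))*(-7012) = (-963 + (-31 - 64))*(-7012) = (-963 - 95)*(-7012) = -1058*(-7012) = 7418696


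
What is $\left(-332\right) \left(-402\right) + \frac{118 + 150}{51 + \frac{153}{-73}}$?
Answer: $\frac{238243022}{1785} \approx 1.3347 \cdot 10^{5}$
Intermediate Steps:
$\left(-332\right) \left(-402\right) + \frac{118 + 150}{51 + \frac{153}{-73}} = 133464 + \frac{268}{51 + 153 \left(- \frac{1}{73}\right)} = 133464 + \frac{268}{51 - \frac{153}{73}} = 133464 + \frac{268}{\frac{3570}{73}} = 133464 + 268 \cdot \frac{73}{3570} = 133464 + \frac{9782}{1785} = \frac{238243022}{1785}$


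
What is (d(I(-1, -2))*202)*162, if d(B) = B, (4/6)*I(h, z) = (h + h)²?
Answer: 196344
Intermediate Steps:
I(h, z) = 6*h² (I(h, z) = 3*(h + h)²/2 = 3*(2*h)²/2 = 3*(4*h²)/2 = 6*h²)
(d(I(-1, -2))*202)*162 = ((6*(-1)²)*202)*162 = ((6*1)*202)*162 = (6*202)*162 = 1212*162 = 196344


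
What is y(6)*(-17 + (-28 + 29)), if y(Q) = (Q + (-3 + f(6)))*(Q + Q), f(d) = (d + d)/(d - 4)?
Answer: -1728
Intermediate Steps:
f(d) = 2*d/(-4 + d) (f(d) = (2*d)/(-4 + d) = 2*d/(-4 + d))
y(Q) = 2*Q*(3 + Q) (y(Q) = (Q + (-3 + 2*6/(-4 + 6)))*(Q + Q) = (Q + (-3 + 2*6/2))*(2*Q) = (Q + (-3 + 2*6*(1/2)))*(2*Q) = (Q + (-3 + 6))*(2*Q) = (Q + 3)*(2*Q) = (3 + Q)*(2*Q) = 2*Q*(3 + Q))
y(6)*(-17 + (-28 + 29)) = (2*6*(3 + 6))*(-17 + (-28 + 29)) = (2*6*9)*(-17 + 1) = 108*(-16) = -1728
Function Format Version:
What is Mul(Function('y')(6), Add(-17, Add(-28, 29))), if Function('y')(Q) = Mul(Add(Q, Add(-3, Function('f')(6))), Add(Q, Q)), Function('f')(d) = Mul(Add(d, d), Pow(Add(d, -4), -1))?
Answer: -1728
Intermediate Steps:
Function('f')(d) = Mul(2, d, Pow(Add(-4, d), -1)) (Function('f')(d) = Mul(Mul(2, d), Pow(Add(-4, d), -1)) = Mul(2, d, Pow(Add(-4, d), -1)))
Function('y')(Q) = Mul(2, Q, Add(3, Q)) (Function('y')(Q) = Mul(Add(Q, Add(-3, Mul(2, 6, Pow(Add(-4, 6), -1)))), Add(Q, Q)) = Mul(Add(Q, Add(-3, Mul(2, 6, Pow(2, -1)))), Mul(2, Q)) = Mul(Add(Q, Add(-3, Mul(2, 6, Rational(1, 2)))), Mul(2, Q)) = Mul(Add(Q, Add(-3, 6)), Mul(2, Q)) = Mul(Add(Q, 3), Mul(2, Q)) = Mul(Add(3, Q), Mul(2, Q)) = Mul(2, Q, Add(3, Q)))
Mul(Function('y')(6), Add(-17, Add(-28, 29))) = Mul(Mul(2, 6, Add(3, 6)), Add(-17, Add(-28, 29))) = Mul(Mul(2, 6, 9), Add(-17, 1)) = Mul(108, -16) = -1728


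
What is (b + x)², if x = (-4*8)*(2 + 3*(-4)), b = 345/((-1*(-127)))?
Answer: 1679770225/16129 ≈ 1.0415e+5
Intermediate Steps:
b = 345/127 ≈ 2.7165
x = 320 (x = -32*(2 - 12) = -32*(-10) = 320)
(b + x)² = (345/127 + 320)² = (40985/127)² = 1679770225/16129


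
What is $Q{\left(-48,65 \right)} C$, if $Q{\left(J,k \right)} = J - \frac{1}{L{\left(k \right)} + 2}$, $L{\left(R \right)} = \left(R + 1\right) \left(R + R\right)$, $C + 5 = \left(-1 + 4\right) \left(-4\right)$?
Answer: $\frac{7002929}{8582} \approx 816.0$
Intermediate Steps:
$C = -17$ ($C = -5 + \left(-1 + 4\right) \left(-4\right) = -5 + 3 \left(-4\right) = -5 - 12 = -17$)
$L{\left(R \right)} = 2 R \left(1 + R\right)$ ($L{\left(R \right)} = \left(1 + R\right) 2 R = 2 R \left(1 + R\right)$)
$Q{\left(J,k \right)} = J - \frac{1}{2 + 2 k \left(1 + k\right)}$ ($Q{\left(J,k \right)} = J - \frac{1}{2 k \left(1 + k\right) + 2} = J - \frac{1}{2 + 2 k \left(1 + k\right)}$)
$Q{\left(-48,65 \right)} C = \frac{- \frac{1}{2} - 48 - 3120 \left(1 + 65\right)}{1 + 65 \left(1 + 65\right)} \left(-17\right) = \frac{- \frac{1}{2} - 48 - 3120 \cdot 66}{1 + 65 \cdot 66} \left(-17\right) = \frac{- \frac{1}{2} - 48 - 205920}{1 + 4290} \left(-17\right) = \frac{1}{4291} \left(- \frac{411937}{2}\right) \left(-17\right) = \left(- \frac{411937}{8582}\right) \left(-17\right) = \frac{7002929}{8582}$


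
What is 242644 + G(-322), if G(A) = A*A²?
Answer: -33143604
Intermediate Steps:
G(A) = A³
242644 + G(-322) = 242644 + (-322)³ = 242644 - 33386248 = -33143604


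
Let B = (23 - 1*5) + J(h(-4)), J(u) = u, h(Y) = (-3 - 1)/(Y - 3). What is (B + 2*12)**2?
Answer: 88804/49 ≈ 1812.3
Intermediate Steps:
h(Y) = -4/(-3 + Y)
B = 130/7 (B = (23 - 1*5) - 4/(-3 - 4) = (23 - 5) - 4/(-7) = 18 - 4*(-1/7) = 18 + 4/7 = 130/7 ≈ 18.571)
(B + 2*12)**2 = (130/7 + 2*12)**2 = (130/7 + 24)**2 = (298/7)**2 = 88804/49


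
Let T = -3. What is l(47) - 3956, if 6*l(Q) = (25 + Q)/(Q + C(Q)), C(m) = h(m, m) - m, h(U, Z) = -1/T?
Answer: -3920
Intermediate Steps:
h(U, Z) = ⅓ (h(U, Z) = -1/(-3) = -1*(-⅓) = ⅓)
C(m) = ⅓ - m
l(Q) = 25/2 + Q/2 (l(Q) = ((25 + Q)/(Q + (⅓ - Q)))/6 = ((25 + Q)/(⅓))/6 = ((25 + Q)*3)/6 = (75 + 3*Q)/6 = 25/2 + Q/2)
l(47) - 3956 = (25/2 + (½)*47) - 3956 = (25/2 + 47/2) - 3956 = 36 - 3956 = -3920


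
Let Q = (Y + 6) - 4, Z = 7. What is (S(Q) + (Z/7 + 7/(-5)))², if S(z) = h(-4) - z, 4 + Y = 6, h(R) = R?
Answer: 1764/25 ≈ 70.560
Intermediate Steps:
Y = 2 (Y = -4 + 6 = 2)
Q = 4 (Q = (2 + 6) - 4 = 8 - 4 = 4)
S(z) = -4 - z
(S(Q) + (Z/7 + 7/(-5)))² = ((-4 - 1*4) + (7/7 + 7/(-5)))² = ((-4 - 4) + (7*(⅐) + 7*(-⅕)))² = (-8 + (1 - 7/5))² = (-8 - ⅖)² = (-42/5)² = 1764/25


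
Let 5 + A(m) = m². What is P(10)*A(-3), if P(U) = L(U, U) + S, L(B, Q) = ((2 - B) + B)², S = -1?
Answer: 12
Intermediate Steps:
A(m) = -5 + m²
L(B, Q) = 4 (L(B, Q) = 2² = 4)
P(U) = 3 (P(U) = 4 - 1 = 3)
P(10)*A(-3) = 3*(-5 + (-3)²) = 3*(-5 + 9) = 3*4 = 12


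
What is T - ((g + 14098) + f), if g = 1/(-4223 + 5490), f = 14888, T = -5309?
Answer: -43451766/1267 ≈ -34295.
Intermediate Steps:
g = 1/1267 ≈ 0.00078927
T - ((g + 14098) + f) = -5309 - ((1/1267 + 14098) + 14888) = -5309 - (17862167/1267 + 14888) = -5309 - 1*36725263/1267 = -5309 - 36725263/1267 = -43451766/1267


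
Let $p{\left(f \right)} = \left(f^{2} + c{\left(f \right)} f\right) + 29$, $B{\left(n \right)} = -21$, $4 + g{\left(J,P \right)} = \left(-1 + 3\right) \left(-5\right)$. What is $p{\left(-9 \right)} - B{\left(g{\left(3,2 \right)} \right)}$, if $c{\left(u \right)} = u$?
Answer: $212$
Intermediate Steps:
$g{\left(J,P \right)} = -14$ ($g{\left(J,P \right)} = -4 + \left(-1 + 3\right) \left(-5\right) = -4 + 2 \left(-5\right) = -4 - 10 = -14$)
$p{\left(f \right)} = 29 + 2 f^{2}$ ($p{\left(f \right)} = \left(f^{2} + f f\right) + 29 = \left(f^{2} + f^{2}\right) + 29 = 2 f^{2} + 29 = 29 + 2 f^{2}$)
$p{\left(-9 \right)} - B{\left(g{\left(3,2 \right)} \right)} = \left(29 + 2 \left(-9\right)^{2}\right) - -21 = \left(29 + 2 \cdot 81\right) + 21 = \left(29 + 162\right) + 21 = 191 + 21 = 212$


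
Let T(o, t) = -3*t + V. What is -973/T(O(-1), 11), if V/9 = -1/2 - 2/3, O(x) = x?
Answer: 1946/87 ≈ 22.368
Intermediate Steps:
V = -21/2 (V = 9*(-1/2 - 2/3) = 9*(-1*½ - 2*⅓) = 9*(-½ - ⅔) = 9*(-7/6) = -21/2 ≈ -10.500)
T(o, t) = -21/2 - 3*t (T(o, t) = -3*t - 21/2 = -21/2 - 3*t)
-973/T(O(-1), 11) = -973/(-21/2 - 3*11) = -973/(-21/2 - 33) = -973/(-87/2) = -973*(-2/87) = 1946/87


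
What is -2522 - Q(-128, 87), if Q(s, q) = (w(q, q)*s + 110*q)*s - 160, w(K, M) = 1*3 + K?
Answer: -251962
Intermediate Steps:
w(K, M) = 3 + K
Q(s, q) = -160 + s*(110*q + s*(3 + q)) (Q(s, q) = ((3 + q)*s + 110*q)*s - 160 = (s*(3 + q) + 110*q)*s - 160 = (110*q + s*(3 + q))*s - 160 = s*(110*q + s*(3 + q)) - 160 = -160 + s*(110*q + s*(3 + q)))
-2522 - Q(-128, 87) = -2522 - (-160 + (-128)**2*(3 + 87) + 110*87*(-128)) = -2522 - (-160 + 16384*90 - 1224960) = -2522 - (-160 + 1474560 - 1224960) = -2522 - 1*249440 = -2522 - 249440 = -251962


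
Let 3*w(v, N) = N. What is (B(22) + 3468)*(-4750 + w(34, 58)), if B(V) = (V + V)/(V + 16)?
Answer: -935451488/57 ≈ -1.6411e+7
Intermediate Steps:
w(v, N) = N/3
B(V) = 2*V/(16 + V) (B(V) = (2*V)/(16 + V) = 2*V/(16 + V))
(B(22) + 3468)*(-4750 + w(34, 58)) = (2*22/(16 + 22) + 3468)*(-4750 + (⅓)*58) = (2*22/38 + 3468)*(-4750 + 58/3) = (2*22*(1/38) + 3468)*(-14192/3) = (22/19 + 3468)*(-14192/3) = (65914/19)*(-14192/3) = -935451488/57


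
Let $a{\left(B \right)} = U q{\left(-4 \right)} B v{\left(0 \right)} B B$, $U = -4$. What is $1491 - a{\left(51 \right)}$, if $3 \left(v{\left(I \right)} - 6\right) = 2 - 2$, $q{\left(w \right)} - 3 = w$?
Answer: $-3182133$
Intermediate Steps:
$q{\left(w \right)} = 3 + w$
$v{\left(I \right)} = 6$ ($v{\left(I \right)} = 6 + \frac{2 - 2}{3} = 6 + \frac{1}{3} \cdot 0 = 6 + 0 = 6$)
$a{\left(B \right)} = 24 B^{3}$ ($a{\left(B \right)} = - 4 \left(3 - 4\right) B 6 B B = \left(-4\right) \left(-1\right) B 6 B^{2} = 4 B 6 B^{2} = 24 B B^{2} = 24 B^{3}$)
$1491 - a{\left(51 \right)} = 1491 - 24 \cdot 51^{3} = 1491 - 24 \cdot 132651 = 1491 - 3183624 = -3182133$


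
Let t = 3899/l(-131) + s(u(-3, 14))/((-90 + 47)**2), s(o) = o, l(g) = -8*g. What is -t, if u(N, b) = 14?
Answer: -7223923/1937752 ≈ -3.7280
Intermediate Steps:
t = 7223923/1937752 (t = 3899/((-8*(-131))) + 14/((-90 + 47)**2) = 3899/1048 + 14/((-43)**2) = 3899*(1/1048) + 14/1849 = 3899/1048 + 14*(1/1849) = 3899/1048 + 14/1849 = 7223923/1937752 ≈ 3.7280)
-t = -1*7223923/1937752 = -7223923/1937752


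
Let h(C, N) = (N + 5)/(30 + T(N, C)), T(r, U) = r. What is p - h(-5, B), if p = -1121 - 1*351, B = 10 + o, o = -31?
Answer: -13232/9 ≈ -1470.2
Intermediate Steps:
B = -21 (B = 10 - 31 = -21)
h(C, N) = (5 + N)/(30 + N) (h(C, N) = (N + 5)/(30 + N) = (5 + N)/(30 + N))
p = -1472 (p = -1121 - 351 = -1472)
p - h(-5, B) = -1472 - (5 - 21)/(30 - 21) = -1472 - (-16)/9 = -1472 - 1*(-16/9) = -1472 + 16/9 = -13232/9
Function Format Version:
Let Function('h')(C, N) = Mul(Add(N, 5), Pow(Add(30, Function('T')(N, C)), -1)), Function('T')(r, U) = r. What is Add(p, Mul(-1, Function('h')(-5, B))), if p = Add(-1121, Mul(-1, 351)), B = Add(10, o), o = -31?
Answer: Rational(-13232, 9) ≈ -1470.2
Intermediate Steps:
B = -21 (B = Add(10, -31) = -21)
Function('h')(C, N) = Mul(Pow(Add(30, N), -1), Add(5, N)) (Function('h')(C, N) = Mul(Add(N, 5), Pow(Add(30, N), -1)) = Mul(Add(5, N), Pow(Add(30, N), -1)) = Mul(Pow(Add(30, N), -1), Add(5, N)))
p = -1472 (p = Add(-1121, -351) = -1472)
Add(p, Mul(-1, Function('h')(-5, B))) = Add(-1472, Mul(-1, Mul(Pow(Add(30, -21), -1), Add(5, -21)))) = Add(-1472, Mul(-1, Mul(Pow(9, -1), -16))) = Add(-1472, Mul(-1, Mul(Rational(1, 9), -16))) = Add(-1472, Mul(-1, Rational(-16, 9))) = Add(-1472, Rational(16, 9)) = Rational(-13232, 9)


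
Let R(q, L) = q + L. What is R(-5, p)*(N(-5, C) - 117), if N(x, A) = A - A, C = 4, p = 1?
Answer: 468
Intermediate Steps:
R(q, L) = L + q
N(x, A) = 0
R(-5, p)*(N(-5, C) - 117) = (1 - 5)*(0 - 117) = -4*(-117) = 468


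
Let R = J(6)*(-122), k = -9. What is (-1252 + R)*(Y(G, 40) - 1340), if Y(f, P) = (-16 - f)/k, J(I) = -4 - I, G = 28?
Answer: 384512/9 ≈ 42724.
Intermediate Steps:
R = 1220 (R = (-4 - 1*6)*(-122) = (-4 - 6)*(-122) = -10*(-122) = 1220)
Y(f, P) = 16/9 + f/9 (Y(f, P) = (-16 - f)/(-9) = (-16 - f)*(-1/9) = 16/9 + f/9)
(-1252 + R)*(Y(G, 40) - 1340) = (-1252 + 1220)*((16/9 + (1/9)*28) - 1340) = -32*((16/9 + 28/9) - 1340) = -32*(44/9 - 1340) = -32*(-12016/9) = 384512/9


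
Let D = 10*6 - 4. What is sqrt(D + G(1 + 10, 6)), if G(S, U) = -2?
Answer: 3*sqrt(6) ≈ 7.3485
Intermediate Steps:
D = 56 (D = 60 - 4 = 56)
sqrt(D + G(1 + 10, 6)) = sqrt(56 - 2) = sqrt(54) = 3*sqrt(6)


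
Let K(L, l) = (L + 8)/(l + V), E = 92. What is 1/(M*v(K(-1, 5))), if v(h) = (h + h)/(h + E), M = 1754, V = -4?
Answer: 99/24556 ≈ 0.0040316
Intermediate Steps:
K(L, l) = (8 + L)/(-4 + l) (K(L, l) = (L + 8)/(l - 4) = (8 + L)/(-4 + l))
v(h) = 2*h/(92 + h) (v(h) = (h + h)/(h + 92) = (2*h)/(92 + h) = 2*h/(92 + h))
1/(M*v(K(-1, 5))) = 1/(1754*((2*((8 - 1)/(-4 + 5))/(92 + (8 - 1)/(-4 + 5))))) = 1/(1754*((2*(7/1)/(92 + 7/1)))) = 1/(1754*((2*(1*7)/(92 + 1*7)))) = 1/(1754*((2*7/(92 + 7)))) = 1/(1754*((2*7/99))) = 1/(1754*((2*7*(1/99)))) = 1/(1754*(14/99)) = (1/1754)*(99/14) = 99/24556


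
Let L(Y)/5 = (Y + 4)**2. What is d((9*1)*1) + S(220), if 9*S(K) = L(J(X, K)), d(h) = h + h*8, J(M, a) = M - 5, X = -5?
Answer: 101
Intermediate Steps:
J(M, a) = -5 + M
L(Y) = 5*(4 + Y)**2 (L(Y) = 5*(Y + 4)**2 = 5*(4 + Y)**2)
d(h) = 9*h (d(h) = h + 8*h = 9*h)
S(K) = 20 (S(K) = (5*(4 + (-5 - 5))**2)/9 = (5*(4 - 10)**2)/9 = (5*(-6)**2)/9 = (5*36)/9 = (1/9)*180 = 20)
d((9*1)*1) + S(220) = 9*((9*1)*1) + 20 = 9*(9*1) + 20 = 9*9 + 20 = 81 + 20 = 101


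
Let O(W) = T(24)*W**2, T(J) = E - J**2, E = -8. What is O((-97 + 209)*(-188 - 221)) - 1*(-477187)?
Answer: -1225449275389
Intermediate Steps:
T(J) = -8 - J**2
O(W) = -584*W**2 (O(W) = (-8 - 1*24**2)*W**2 = (-8 - 1*576)*W**2 = (-8 - 576)*W**2 = -584*W**2)
O((-97 + 209)*(-188 - 221)) - 1*(-477187) = -584*(-188 - 221)**2*(-97 + 209)**2 - 1*(-477187) = -584*(112*(-409))**2 + 477187 = -584*(-45808)**2 + 477187 = -584*2098372864 + 477187 = -1225449752576 + 477187 = -1225449275389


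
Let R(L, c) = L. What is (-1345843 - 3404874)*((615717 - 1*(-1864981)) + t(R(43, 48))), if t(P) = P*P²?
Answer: -12162809416985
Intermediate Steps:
t(P) = P³
(-1345843 - 3404874)*((615717 - 1*(-1864981)) + t(R(43, 48))) = (-1345843 - 3404874)*((615717 - 1*(-1864981)) + 43³) = -4750717*((615717 + 1864981) + 79507) = -4750717*(2480698 + 79507) = -4750717*2560205 = -12162809416985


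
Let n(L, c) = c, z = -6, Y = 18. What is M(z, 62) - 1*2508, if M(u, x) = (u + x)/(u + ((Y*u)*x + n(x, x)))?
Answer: -2081647/830 ≈ -2508.0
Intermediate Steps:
M(u, x) = (u + x)/(u + x + 18*u*x) (M(u, x) = (u + x)/(u + ((18*u)*x + x)) = (u + x)/(u + (18*u*x + x)) = (u + x)/(u + (x + 18*u*x)) = (u + x)/(u + x + 18*u*x))
M(z, 62) - 1*2508 = (-6 + 62)/(-6 + 62 + 18*(-6)*62) - 1*2508 = 56/(-6 + 62 - 6696) - 2508 = 56/(-6640) - 2508 = -1/6640*56 - 2508 = -7/830 - 2508 = -2081647/830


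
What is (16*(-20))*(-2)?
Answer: 640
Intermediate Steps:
(16*(-20))*(-2) = -320*(-2) = 640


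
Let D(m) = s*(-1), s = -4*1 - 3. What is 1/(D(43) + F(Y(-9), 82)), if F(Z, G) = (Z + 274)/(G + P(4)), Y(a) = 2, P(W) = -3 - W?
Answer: 25/267 ≈ 0.093633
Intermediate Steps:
s = -7 (s = -4 - 3 = -7)
F(Z, G) = (274 + Z)/(-7 + G) (F(Z, G) = (Z + 274)/(G + (-3 - 1*4)) = (274 + Z)/(G + (-3 - 4)) = (274 + Z)/(G - 7) = (274 + Z)/(-7 + G))
D(m) = 7 (D(m) = -7*(-1) = 7)
1/(D(43) + F(Y(-9), 82)) = 1/(7 + (274 + 2)/(-7 + 82)) = 1/(7 + 276/75) = 1/(7 + (1/75)*276) = 1/(7 + 92/25) = 1/(267/25) = 25/267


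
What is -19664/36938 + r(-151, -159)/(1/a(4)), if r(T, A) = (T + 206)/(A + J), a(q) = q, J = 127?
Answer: -1094451/147752 ≈ -7.4073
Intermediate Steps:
r(T, A) = (206 + T)/(127 + A) (r(T, A) = (T + 206)/(A + 127) = (206 + T)/(127 + A))
-19664/36938 + r(-151, -159)/(1/a(4)) = -19664/36938 + ((206 - 151)/(127 - 159))/(1/4) = -19664*1/36938 + (55/(-32))/(¼) = -9832/18469 - 1/32*55*4 = -9832/18469 - 55/32*4 = -9832/18469 - 55/8 = -1094451/147752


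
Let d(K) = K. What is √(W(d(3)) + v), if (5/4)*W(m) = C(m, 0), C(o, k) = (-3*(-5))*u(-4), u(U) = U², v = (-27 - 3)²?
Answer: 2*√273 ≈ 33.045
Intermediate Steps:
v = 900 (v = (-30)² = 900)
C(o, k) = 240 (C(o, k) = -3*(-5)*(-4)² = 15*16 = 240)
W(m) = 192 (W(m) = (⅘)*240 = 192)
√(W(d(3)) + v) = √(192 + 900) = √1092 = 2*√273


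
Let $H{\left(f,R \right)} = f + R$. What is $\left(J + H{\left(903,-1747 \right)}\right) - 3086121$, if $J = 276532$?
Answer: $-2810433$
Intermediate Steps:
$H{\left(f,R \right)} = R + f$
$\left(J + H{\left(903,-1747 \right)}\right) - 3086121 = \left(276532 + \left(-1747 + 903\right)\right) - 3086121 = \left(276532 - 844\right) - 3086121 = 275688 - 3086121 = -2810433$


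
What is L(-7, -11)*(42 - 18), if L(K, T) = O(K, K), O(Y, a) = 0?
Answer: 0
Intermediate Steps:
L(K, T) = 0
L(-7, -11)*(42 - 18) = 0*(42 - 18) = 0*24 = 0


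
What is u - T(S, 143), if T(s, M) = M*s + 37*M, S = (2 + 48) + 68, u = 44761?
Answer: 22596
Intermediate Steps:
S = 118 (S = 50 + 68 = 118)
T(s, M) = 37*M + M*s
u - T(S, 143) = 44761 - 143*(37 + 118) = 44761 - 143*155 = 44761 - 1*22165 = 44761 - 22165 = 22596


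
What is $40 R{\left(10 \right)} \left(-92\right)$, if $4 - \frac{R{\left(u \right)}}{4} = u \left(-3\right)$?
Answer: $-500480$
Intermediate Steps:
$R{\left(u \right)} = 16 + 12 u$ ($R{\left(u \right)} = 16 - 4 u \left(-3\right) = 16 - 4 \left(- 3 u\right) = 16 + 12 u$)
$40 R{\left(10 \right)} \left(-92\right) = 40 \left(16 + 12 \cdot 10\right) \left(-92\right) = 40 \left(16 + 120\right) \left(-92\right) = 40 \cdot 136 \left(-92\right) = 5440 \left(-92\right) = -500480$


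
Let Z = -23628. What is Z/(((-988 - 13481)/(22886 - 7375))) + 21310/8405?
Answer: 205379308742/8107463 ≈ 25332.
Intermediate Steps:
Z/(((-988 - 13481)/(22886 - 7375))) + 21310/8405 = -23628*(22886 - 7375)/(-988 - 13481) + 21310/8405 = -23628/((-14469/15511)) + 21310*(1/8405) = -23628/((-14469*1/15511)) + 4262/1681 = -23628/(-14469/15511) + 4262/1681 = -23628*(-15511/14469) + 4262/1681 = 122164636/4823 + 4262/1681 = 205379308742/8107463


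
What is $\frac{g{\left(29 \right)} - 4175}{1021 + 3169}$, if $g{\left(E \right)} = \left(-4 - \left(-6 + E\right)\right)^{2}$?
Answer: $- \frac{1723}{2095} \approx -0.82243$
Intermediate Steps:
$g{\left(E \right)} = \left(2 - E\right)^{2}$
$\frac{g{\left(29 \right)} - 4175}{1021 + 3169} = \frac{\left(-2 + 29\right)^{2} - 4175}{1021 + 3169} = \frac{27^{2} - 4175}{4190} = \left(729 - 4175\right) \frac{1}{4190} = \left(-3446\right) \frac{1}{4190} = - \frac{1723}{2095}$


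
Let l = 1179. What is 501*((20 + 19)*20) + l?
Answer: 391959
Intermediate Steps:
501*((20 + 19)*20) + l = 501*((20 + 19)*20) + 1179 = 501*(39*20) + 1179 = 501*780 + 1179 = 390780 + 1179 = 391959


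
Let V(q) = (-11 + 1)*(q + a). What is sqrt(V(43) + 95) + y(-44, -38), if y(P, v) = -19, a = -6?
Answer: -19 + 5*I*sqrt(11) ≈ -19.0 + 16.583*I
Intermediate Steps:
V(q) = 60 - 10*q (V(q) = (-11 + 1)*(q - 6) = -10*(-6 + q) = 60 - 10*q)
sqrt(V(43) + 95) + y(-44, -38) = sqrt((60 - 10*43) + 95) - 19 = sqrt((60 - 430) + 95) - 19 = sqrt(-370 + 95) - 19 = sqrt(-275) - 19 = 5*I*sqrt(11) - 19 = -19 + 5*I*sqrt(11)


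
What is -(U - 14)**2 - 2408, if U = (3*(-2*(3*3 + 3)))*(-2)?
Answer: -19308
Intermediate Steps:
U = 144 (U = (3*(-2*(9 + 3)))*(-2) = (3*(-2*12))*(-2) = (3*(-24))*(-2) = -72*(-2) = 144)
-(U - 14)**2 - 2408 = -(144 - 14)**2 - 2408 = -1*130**2 - 2408 = -1*16900 - 2408 = -16900 - 2408 = -19308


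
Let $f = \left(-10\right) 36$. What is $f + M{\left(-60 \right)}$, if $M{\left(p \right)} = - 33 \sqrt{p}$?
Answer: $-360 - 66 i \sqrt{15} \approx -360.0 - 255.62 i$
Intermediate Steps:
$f = -360$
$f + M{\left(-60 \right)} = -360 - 33 \sqrt{-60} = -360 - 33 \cdot 2 i \sqrt{15} = -360 - 66 i \sqrt{15}$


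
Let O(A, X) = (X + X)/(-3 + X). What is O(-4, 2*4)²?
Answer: 256/25 ≈ 10.240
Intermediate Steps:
O(A, X) = 2*X/(-3 + X) (O(A, X) = (2*X)/(-3 + X) = 2*X/(-3 + X))
O(-4, 2*4)² = (2*(2*4)/(-3 + 2*4))² = (2*8/(-3 + 8))² = (2*8/5)² = (2*8*(⅕))² = (16/5)² = 256/25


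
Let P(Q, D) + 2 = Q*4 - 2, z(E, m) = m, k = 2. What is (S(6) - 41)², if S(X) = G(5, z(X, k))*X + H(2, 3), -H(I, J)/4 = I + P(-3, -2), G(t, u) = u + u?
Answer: 1521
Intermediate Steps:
P(Q, D) = -4 + 4*Q (P(Q, D) = -2 + (Q*4 - 2) = -2 + (4*Q - 2) = -2 + (-2 + 4*Q) = -4 + 4*Q)
G(t, u) = 2*u
H(I, J) = 64 - 4*I (H(I, J) = -4*(I + (-4 + 4*(-3))) = -4*(I + (-4 - 12)) = -4*(I - 16) = -4*(-16 + I) = 64 - 4*I)
S(X) = 56 + 4*X (S(X) = (2*2)*X + (64 - 4*2) = 4*X + (64 - 8) = 4*X + 56 = 56 + 4*X)
(S(6) - 41)² = ((56 + 4*6) - 41)² = ((56 + 24) - 41)² = (80 - 41)² = 39² = 1521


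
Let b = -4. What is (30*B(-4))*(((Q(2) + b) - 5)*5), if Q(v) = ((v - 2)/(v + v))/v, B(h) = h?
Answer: 5400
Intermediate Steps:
Q(v) = (-2 + v)/(2*v²) (Q(v) = ((-2 + v)/((2*v)))/v = ((-2 + v)*(1/(2*v)))/v = ((-2 + v)/(2*v))/v = (-2 + v)/(2*v²))
(30*B(-4))*(((Q(2) + b) - 5)*5) = (30*(-4))*((((½)*(-2 + 2)/2² - 4) - 5)*5) = -120*(((½)*(¼)*0 - 4) - 5)*5 = -120*((0 - 4) - 5)*5 = -120*(-4 - 5)*5 = -(-1080)*5 = -120*(-45) = 5400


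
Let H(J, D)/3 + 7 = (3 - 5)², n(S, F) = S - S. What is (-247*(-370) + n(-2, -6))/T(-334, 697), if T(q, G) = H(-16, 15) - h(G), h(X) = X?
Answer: -45695/353 ≈ -129.45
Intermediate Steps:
n(S, F) = 0
H(J, D) = -9 (H(J, D) = -21 + 3*(3 - 5)² = -21 + 3*(-2)² = -21 + 3*4 = -21 + 12 = -9)
T(q, G) = -9 - G
(-247*(-370) + n(-2, -6))/T(-334, 697) = (-247*(-370) + 0)/(-9 - 1*697) = (91390 + 0)/(-9 - 697) = 91390/(-706) = 91390*(-1/706) = -45695/353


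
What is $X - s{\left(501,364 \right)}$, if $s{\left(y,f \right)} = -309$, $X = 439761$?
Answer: $440070$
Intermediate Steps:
$X - s{\left(501,364 \right)} = 439761 - -309 = 439761 + 309 = 440070$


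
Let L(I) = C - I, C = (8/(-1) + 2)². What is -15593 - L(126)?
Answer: -15503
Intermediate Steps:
C = 36 (C = (8*(-1) + 2)² = (-8 + 2)² = (-6)² = 36)
L(I) = 36 - I
-15593 - L(126) = -15593 - (36 - 1*126) = -15593 - (36 - 126) = -15593 - 1*(-90) = -15593 + 90 = -15503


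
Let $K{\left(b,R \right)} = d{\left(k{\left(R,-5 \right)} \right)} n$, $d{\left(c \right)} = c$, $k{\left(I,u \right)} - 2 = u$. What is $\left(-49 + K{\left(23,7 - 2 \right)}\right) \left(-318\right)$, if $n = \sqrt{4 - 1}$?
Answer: $15582 + 954 \sqrt{3} \approx 17234.0$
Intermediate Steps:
$k{\left(I,u \right)} = 2 + u$
$n = \sqrt{3} \approx 1.732$
$K{\left(b,R \right)} = - 3 \sqrt{3}$ ($K{\left(b,R \right)} = \left(2 - 5\right) \sqrt{3} = - 3 \sqrt{3}$)
$\left(-49 + K{\left(23,7 - 2 \right)}\right) \left(-318\right) = \left(-49 - 3 \sqrt{3}\right) \left(-318\right) = 15582 + 954 \sqrt{3}$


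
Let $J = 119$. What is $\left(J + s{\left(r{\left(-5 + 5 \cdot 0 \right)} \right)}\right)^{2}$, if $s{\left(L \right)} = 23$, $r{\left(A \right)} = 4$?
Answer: $20164$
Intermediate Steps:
$\left(J + s{\left(r{\left(-5 + 5 \cdot 0 \right)} \right)}\right)^{2} = \left(119 + 23\right)^{2} = 142^{2} = 20164$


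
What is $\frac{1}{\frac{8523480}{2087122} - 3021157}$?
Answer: $- \frac{1043561}{3152757358337} \approx -3.31 \cdot 10^{-7}$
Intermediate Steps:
$\frac{1}{\frac{8523480}{2087122} - 3021157} = \frac{1}{8523480 \cdot \frac{1}{2087122} - 3021157} = \frac{1}{\frac{4261740}{1043561} - 3021157} = \frac{1}{- \frac{3152757358337}{1043561}} = - \frac{1043561}{3152757358337}$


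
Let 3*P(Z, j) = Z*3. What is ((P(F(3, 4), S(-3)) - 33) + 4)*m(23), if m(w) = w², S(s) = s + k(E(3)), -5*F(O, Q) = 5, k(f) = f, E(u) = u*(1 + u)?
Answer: -15870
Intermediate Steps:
F(O, Q) = -1 (F(O, Q) = -⅕*5 = -1)
S(s) = 12 + s (S(s) = s + 3*(1 + 3) = s + 3*4 = s + 12 = 12 + s)
P(Z, j) = Z (P(Z, j) = (Z*3)/3 = (3*Z)/3 = Z)
((P(F(3, 4), S(-3)) - 33) + 4)*m(23) = ((-1 - 33) + 4)*23² = (-34 + 4)*529 = -30*529 = -15870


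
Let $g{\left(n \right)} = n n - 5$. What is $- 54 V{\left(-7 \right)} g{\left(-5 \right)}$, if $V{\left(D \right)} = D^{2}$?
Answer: $-52920$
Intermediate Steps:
$g{\left(n \right)} = -5 + n^{2}$ ($g{\left(n \right)} = n^{2} - 5 = -5 + n^{2}$)
$- 54 V{\left(-7 \right)} g{\left(-5 \right)} = - 54 \left(-7\right)^{2} \left(-5 + \left(-5\right)^{2}\right) = \left(-54\right) 49 \left(-5 + 25\right) = \left(-2646\right) 20 = -52920$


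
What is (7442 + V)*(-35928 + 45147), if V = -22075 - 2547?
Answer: -158382420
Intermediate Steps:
V = -24622
(7442 + V)*(-35928 + 45147) = (7442 - 24622)*(-35928 + 45147) = -17180*9219 = -158382420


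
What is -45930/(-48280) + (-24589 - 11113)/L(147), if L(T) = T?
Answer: -171694085/709716 ≈ -241.92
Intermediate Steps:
-45930/(-48280) + (-24589 - 11113)/L(147) = -45930/(-48280) + (-24589 - 11113)/147 = -45930*(-1/48280) - 35702*1/147 = 4593/4828 - 35702/147 = -171694085/709716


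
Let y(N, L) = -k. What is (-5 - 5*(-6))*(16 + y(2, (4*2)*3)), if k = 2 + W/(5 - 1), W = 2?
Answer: 675/2 ≈ 337.50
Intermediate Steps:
k = 5/2 (k = 2 + 2/(5 - 1) = 2 + 2/4 = 2 + (¼)*2 = 2 + ½ = 5/2 ≈ 2.5000)
y(N, L) = -5/2 (y(N, L) = -1*5/2 = -5/2)
(-5 - 5*(-6))*(16 + y(2, (4*2)*3)) = (-5 - 5*(-6))*(16 - 5/2) = (-5 + 30)*(27/2) = 25*(27/2) = 675/2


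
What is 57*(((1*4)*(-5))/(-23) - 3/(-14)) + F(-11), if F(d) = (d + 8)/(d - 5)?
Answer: 159627/2576 ≈ 61.967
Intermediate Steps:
F(d) = (8 + d)/(-5 + d)
57*(((1*4)*(-5))/(-23) - 3/(-14)) + F(-11) = 57*(((1*4)*(-5))/(-23) - 3/(-14)) + (8 - 11)/(-5 - 11) = 57*((4*(-5))*(-1/23) - 3*(-1/14)) - 3/(-16) = 57*(-20*(-1/23) + 3/14) - 1/16*(-3) = 57*(20/23 + 3/14) + 3/16 = 57*(349/322) + 3/16 = 19893/322 + 3/16 = 159627/2576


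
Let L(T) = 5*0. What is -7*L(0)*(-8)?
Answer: 0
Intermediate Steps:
L(T) = 0
-7*L(0)*(-8) = -7*0*(-8) = 0*(-8) = 0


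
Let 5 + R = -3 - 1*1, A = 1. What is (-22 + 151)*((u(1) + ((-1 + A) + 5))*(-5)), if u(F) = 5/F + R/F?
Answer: -645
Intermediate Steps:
R = -9 (R = -5 + (-3 - 1*1) = -5 + (-3 - 1) = -5 - 4 = -9)
u(F) = -4/F (u(F) = 5/F - 9/F = -4/F)
(-22 + 151)*((u(1) + ((-1 + A) + 5))*(-5)) = (-22 + 151)*((-4/1 + ((-1 + 1) + 5))*(-5)) = 129*((-4*1 + (0 + 5))*(-5)) = 129*((-4 + 5)*(-5)) = 129*(1*(-5)) = 129*(-5) = -645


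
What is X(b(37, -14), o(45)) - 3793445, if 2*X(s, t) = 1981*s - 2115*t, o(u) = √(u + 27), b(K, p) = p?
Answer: -3807312 - 6345*√2 ≈ -3.8163e+6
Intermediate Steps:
o(u) = √(27 + u)
X(s, t) = -2115*t/2 + 1981*s/2 (X(s, t) = (1981*s - 2115*t)/2 = (-2115*t + 1981*s)/2 = -2115*t/2 + 1981*s/2)
X(b(37, -14), o(45)) - 3793445 = (-2115*√(27 + 45)/2 + (1981/2)*(-14)) - 3793445 = (-6345*√2 - 13867) - 3793445 = (-13867 - 6345*√2) - 3793445 = -3807312 - 6345*√2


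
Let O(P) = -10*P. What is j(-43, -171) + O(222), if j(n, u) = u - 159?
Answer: -2550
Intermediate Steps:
j(n, u) = -159 + u
j(-43, -171) + O(222) = (-159 - 171) - 10*222 = -330 - 2220 = -2550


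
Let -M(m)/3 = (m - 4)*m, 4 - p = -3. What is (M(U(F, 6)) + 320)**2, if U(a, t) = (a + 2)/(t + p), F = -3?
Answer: 2907474241/28561 ≈ 1.0180e+5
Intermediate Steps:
p = 7 (p = 4 - 1*(-3) = 4 + 3 = 7)
U(a, t) = (2 + a)/(7 + t) (U(a, t) = (a + 2)/(t + 7) = (2 + a)/(7 + t))
M(m) = -3*m*(-4 + m) (M(m) = -3*(m - 4)*m = -3*(-4 + m)*m = -3*m*(-4 + m))
(M(U(F, 6)) + 320)**2 = (3*((2 - 3)/(7 + 6))*(4 - (2 - 3)/(7 + 6)) + 320)**2 = (3*(-1/13)*(4 - (-1)/13) + 320)**2 = (3*((1/13)*(-1))*(4 - (-1)/13) + 320)**2 = (3*(-1/13)*(4 - 1*(-1/13)) + 320)**2 = (3*(-1/13)*(4 + 1/13) + 320)**2 = (3*(-1/13)*(53/13) + 320)**2 = (-159/169 + 320)**2 = (53921/169)**2 = 2907474241/28561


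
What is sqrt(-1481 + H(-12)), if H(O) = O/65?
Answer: I*sqrt(6258005)/65 ≈ 38.486*I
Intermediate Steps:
H(O) = O/65 (H(O) = O*(1/65) = O/65)
sqrt(-1481 + H(-12)) = sqrt(-1481 + (1/65)*(-12)) = sqrt(-1481 - 12/65) = sqrt(-96277/65) = I*sqrt(6258005)/65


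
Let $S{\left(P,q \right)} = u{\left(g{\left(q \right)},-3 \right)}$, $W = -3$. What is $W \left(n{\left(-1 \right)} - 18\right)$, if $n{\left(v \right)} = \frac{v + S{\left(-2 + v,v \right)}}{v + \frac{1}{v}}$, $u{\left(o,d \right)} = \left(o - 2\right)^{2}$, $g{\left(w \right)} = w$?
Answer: $66$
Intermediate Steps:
$u{\left(o,d \right)} = \left(-2 + o\right)^{2}$
$S{\left(P,q \right)} = \left(-2 + q\right)^{2}$
$n{\left(v \right)} = \frac{v + \left(-2 + v\right)^{2}}{v + \frac{1}{v}}$
$W \left(n{\left(-1 \right)} - 18\right) = - 3 \left(- \frac{-1 + \left(-2 - 1\right)^{2}}{1 + \left(-1\right)^{2}} - 18\right) = - 3 \left(- \frac{-1 + \left(-3\right)^{2}}{1 + 1} - 18\right) = - 3 \left(- \frac{-1 + 9}{2} - 18\right) = - 3 \left(\left(-1\right) \frac{1}{2} \cdot 8 - 18\right) = - 3 \left(-4 - 18\right) = \left(-3\right) \left(-22\right) = 66$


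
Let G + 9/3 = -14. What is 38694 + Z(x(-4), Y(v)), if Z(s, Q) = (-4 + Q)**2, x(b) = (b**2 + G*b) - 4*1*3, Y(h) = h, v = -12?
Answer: 38950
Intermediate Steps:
G = -17 (G = -3 - 14 = -17)
x(b) = -12 + b**2 - 17*b (x(b) = (b**2 - 17*b) - 4*1*3 = (b**2 - 17*b) - 4*3 = (b**2 - 17*b) - 12 = -12 + b**2 - 17*b)
38694 + Z(x(-4), Y(v)) = 38694 + (-4 - 12)**2 = 38694 + (-16)**2 = 38694 + 256 = 38950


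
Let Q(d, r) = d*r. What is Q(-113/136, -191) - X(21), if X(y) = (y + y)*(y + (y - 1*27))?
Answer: -64097/136 ≈ -471.30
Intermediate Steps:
X(y) = 2*y*(-27 + 2*y) (X(y) = (2*y)*(y + (y - 27)) = (2*y)*(y + (-27 + y)) = (2*y)*(-27 + 2*y) = 2*y*(-27 + 2*y))
Q(-113/136, -191) - X(21) = -113/136*(-191) - 2*21*(-27 + 2*21) = -113*1/136*(-191) - 2*21*(-27 + 42) = -113/136*(-191) - 2*21*15 = 21583/136 - 1*630 = 21583/136 - 630 = -64097/136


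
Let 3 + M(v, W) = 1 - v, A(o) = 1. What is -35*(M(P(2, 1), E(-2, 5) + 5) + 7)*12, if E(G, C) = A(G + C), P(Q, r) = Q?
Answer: -1260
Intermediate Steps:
E(G, C) = 1
M(v, W) = -2 - v (M(v, W) = -3 + (1 - v) = -2 - v)
-35*(M(P(2, 1), E(-2, 5) + 5) + 7)*12 = -35*((-2 - 1*2) + 7)*12 = -35*((-2 - 2) + 7)*12 = -35*(-4 + 7)*12 = -35*3*12 = -105*12 = -1260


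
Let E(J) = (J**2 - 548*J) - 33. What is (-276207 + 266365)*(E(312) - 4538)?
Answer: 769673926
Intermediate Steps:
E(J) = -33 + J**2 - 548*J
(-276207 + 266365)*(E(312) - 4538) = (-276207 + 266365)*((-33 + 312**2 - 548*312) - 4538) = -9842*((-33 + 97344 - 170976) - 4538) = -9842*(-73665 - 4538) = -9842*(-78203) = 769673926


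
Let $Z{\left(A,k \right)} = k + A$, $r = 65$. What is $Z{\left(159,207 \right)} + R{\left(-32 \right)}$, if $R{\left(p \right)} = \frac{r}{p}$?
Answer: $\frac{11647}{32} \approx 363.97$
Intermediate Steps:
$R{\left(p \right)} = \frac{65}{p}$
$Z{\left(A,k \right)} = A + k$
$Z{\left(159,207 \right)} + R{\left(-32 \right)} = \left(159 + 207\right) + \frac{65}{-32} = 366 + 65 \left(- \frac{1}{32}\right) = 366 - \frac{65}{32} = \frac{11647}{32}$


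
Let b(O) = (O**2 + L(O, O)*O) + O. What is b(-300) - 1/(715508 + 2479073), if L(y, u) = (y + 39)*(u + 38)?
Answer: -65248997466901/3194581 ≈ -2.0425e+7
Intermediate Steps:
L(y, u) = (38 + u)*(39 + y) (L(y, u) = (39 + y)*(38 + u) = (38 + u)*(39 + y))
b(O) = O + O**2 + O*(1482 + O**2 + 77*O) (b(O) = (O**2 + (1482 + 38*O + 39*O + O*O)*O) + O = (O**2 + (1482 + 38*O + 39*O + O**2)*O) + O = (O**2 + (1482 + O**2 + 77*O)*O) + O = (O**2 + O*(1482 + O**2 + 77*O)) + O = O + O**2 + O*(1482 + O**2 + 77*O))
b(-300) - 1/(715508 + 2479073) = -300*(1483 + (-300)**2 + 78*(-300)) - 1/(715508 + 2479073) = -300*(1483 + 90000 - 23400) - 1/3194581 = -300*68083 - 1*1/3194581 = -20424900 - 1/3194581 = -65248997466901/3194581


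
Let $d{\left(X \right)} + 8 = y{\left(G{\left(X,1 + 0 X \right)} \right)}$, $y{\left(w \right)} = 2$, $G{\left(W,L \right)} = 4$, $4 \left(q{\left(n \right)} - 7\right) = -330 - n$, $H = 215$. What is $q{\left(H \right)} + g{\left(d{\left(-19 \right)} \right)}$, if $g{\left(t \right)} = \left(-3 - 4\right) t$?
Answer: $- \frac{349}{4} \approx -87.25$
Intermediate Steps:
$q{\left(n \right)} = - \frac{151}{2} - \frac{n}{4}$ ($q{\left(n \right)} = 7 + \frac{-330 - n}{4} = 7 - \left(\frac{165}{2} + \frac{n}{4}\right) = - \frac{151}{2} - \frac{n}{4}$)
$d{\left(X \right)} = -6$ ($d{\left(X \right)} = -8 + 2 = -6$)
$g{\left(t \right)} = - 7 t$
$q{\left(H \right)} + g{\left(d{\left(-19 \right)} \right)} = \left(- \frac{151}{2} - \frac{215}{4}\right) - -42 = \left(- \frac{151}{2} - \frac{215}{4}\right) + 42 = - \frac{517}{4} + 42 = - \frac{349}{4}$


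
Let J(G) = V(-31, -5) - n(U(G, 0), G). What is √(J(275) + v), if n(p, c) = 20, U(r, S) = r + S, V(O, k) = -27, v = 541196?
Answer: √541149 ≈ 735.63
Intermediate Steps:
U(r, S) = S + r
J(G) = -47 (J(G) = -27 - 1*20 = -27 - 20 = -47)
√(J(275) + v) = √(-47 + 541196) = √541149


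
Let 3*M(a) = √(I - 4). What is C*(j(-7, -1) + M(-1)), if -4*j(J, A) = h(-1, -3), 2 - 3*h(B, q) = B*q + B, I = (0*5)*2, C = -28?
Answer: -56*I/3 ≈ -18.667*I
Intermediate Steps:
I = 0 (I = 0*2 = 0)
h(B, q) = ⅔ - B/3 - B*q/3 (h(B, q) = ⅔ - (B*q + B)/3 = ⅔ - (B + B*q)/3 = ⅔ + (-B/3 - B*q/3) = ⅔ - B/3 - B*q/3)
j(J, A) = 0 (j(J, A) = -(⅔ - ⅓*(-1) - ⅓*(-1)*(-3))/4 = -(⅔ + ⅓ - 1)/4 = -¼*0 = 0)
M(a) = 2*I/3 (M(a) = √(0 - 4)/3 = √(-4)/3 = (2*I)/3 = 2*I/3)
C*(j(-7, -1) + M(-1)) = -28*(0 + 2*I/3) = -56*I/3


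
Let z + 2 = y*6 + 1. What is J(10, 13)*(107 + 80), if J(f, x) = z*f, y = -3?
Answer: -35530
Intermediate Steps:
z = -19 (z = -2 + (-3*6 + 1) = -2 + (-18 + 1) = -2 - 17 = -19)
J(f, x) = -19*f
J(10, 13)*(107 + 80) = (-19*10)*(107 + 80) = -190*187 = -35530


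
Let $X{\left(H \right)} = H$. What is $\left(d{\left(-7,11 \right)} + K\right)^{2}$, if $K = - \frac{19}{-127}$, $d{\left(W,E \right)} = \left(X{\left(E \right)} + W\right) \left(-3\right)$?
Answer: $\frac{2265025}{16129} \approx 140.43$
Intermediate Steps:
$d{\left(W,E \right)} = - 3 E - 3 W$ ($d{\left(W,E \right)} = \left(E + W\right) \left(-3\right) = - 3 E - 3 W$)
$K = \frac{19}{127}$ ($K = \left(-19\right) \left(- \frac{1}{127}\right) = \frac{19}{127} \approx 0.14961$)
$\left(d{\left(-7,11 \right)} + K\right)^{2} = \left(\left(\left(-3\right) 11 - -21\right) + \frac{19}{127}\right)^{2} = \left(\left(-33 + 21\right) + \frac{19}{127}\right)^{2} = \left(-12 + \frac{19}{127}\right)^{2} = \left(- \frac{1505}{127}\right)^{2} = \frac{2265025}{16129}$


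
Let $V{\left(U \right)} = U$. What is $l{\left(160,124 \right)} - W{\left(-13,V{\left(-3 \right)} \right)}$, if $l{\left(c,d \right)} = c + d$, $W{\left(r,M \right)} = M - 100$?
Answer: $387$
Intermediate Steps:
$W{\left(r,M \right)} = -100 + M$
$l{\left(160,124 \right)} - W{\left(-13,V{\left(-3 \right)} \right)} = \left(160 + 124\right) - \left(-100 - 3\right) = 284 - -103 = 284 + 103 = 387$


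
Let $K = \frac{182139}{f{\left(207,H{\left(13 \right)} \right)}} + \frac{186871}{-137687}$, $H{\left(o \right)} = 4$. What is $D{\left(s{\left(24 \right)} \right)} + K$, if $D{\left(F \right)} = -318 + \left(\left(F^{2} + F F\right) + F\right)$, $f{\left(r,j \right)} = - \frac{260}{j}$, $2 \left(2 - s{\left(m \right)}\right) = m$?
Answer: $- \frac{26235874948}{8949655} \approx -2931.5$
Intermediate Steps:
$s{\left(m \right)} = 2 - \frac{m}{2}$
$D{\left(F \right)} = -318 + F + 2 F^{2}$ ($D{\left(F \right)} = -318 + \left(\left(F^{2} + F^{2}\right) + F\right) = -318 + \left(2 F^{2} + F\right) = -318 + \left(F + 2 F^{2}\right) = -318 + F + 2 F^{2}$)
$K = - \frac{25090319108}{8949655}$ ($K = \frac{182139}{\left(-260\right) \frac{1}{4}} + \frac{186871}{-137687} = \frac{182139}{\left(-260\right) \frac{1}{4}} + 186871 \left(- \frac{1}{137687}\right) = \frac{182139}{-65} - \frac{186871}{137687} = 182139 \left(- \frac{1}{65}\right) - \frac{186871}{137687} = - \frac{182139}{65} - \frac{186871}{137687} = - \frac{25090319108}{8949655} \approx -2803.5$)
$D{\left(s{\left(24 \right)} \right)} + K = \left(-318 + \left(2 - 12\right) + 2 \left(2 - 12\right)^{2}\right) - \frac{25090319108}{8949655} = \left(-318 - 10 + 2 \left(-10\right)^{2}\right) - \frac{25090319108}{8949655} = \left(-318 - 10 + 2 \cdot 100\right) - \frac{25090319108}{8949655} = \left(-318 - 10 + 200\right) - \frac{25090319108}{8949655} = -128 - \frac{25090319108}{8949655} = - \frac{26235874948}{8949655}$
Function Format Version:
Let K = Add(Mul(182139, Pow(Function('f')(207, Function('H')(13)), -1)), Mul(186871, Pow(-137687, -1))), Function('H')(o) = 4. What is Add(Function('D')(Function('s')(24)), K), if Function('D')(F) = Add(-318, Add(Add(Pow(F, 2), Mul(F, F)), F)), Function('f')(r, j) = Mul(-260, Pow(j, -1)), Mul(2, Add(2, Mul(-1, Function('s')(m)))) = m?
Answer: Rational(-26235874948, 8949655) ≈ -2931.5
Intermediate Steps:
Function('s')(m) = Add(2, Mul(Rational(-1, 2), m))
Function('D')(F) = Add(-318, F, Mul(2, Pow(F, 2))) (Function('D')(F) = Add(-318, Add(Add(Pow(F, 2), Pow(F, 2)), F)) = Add(-318, Add(Mul(2, Pow(F, 2)), F)) = Add(-318, Add(F, Mul(2, Pow(F, 2)))) = Add(-318, F, Mul(2, Pow(F, 2))))
K = Rational(-25090319108, 8949655) (K = Add(Mul(182139, Pow(Mul(-260, Pow(4, -1)), -1)), Mul(186871, Pow(-137687, -1))) = Add(Mul(182139, Pow(Mul(-260, Rational(1, 4)), -1)), Mul(186871, Rational(-1, 137687))) = Add(Mul(182139, Pow(-65, -1)), Rational(-186871, 137687)) = Add(Mul(182139, Rational(-1, 65)), Rational(-186871, 137687)) = Add(Rational(-182139, 65), Rational(-186871, 137687)) = Rational(-25090319108, 8949655) ≈ -2803.5)
Add(Function('D')(Function('s')(24)), K) = Add(Add(-318, Add(2, Mul(Rational(-1, 2), 24)), Mul(2, Pow(Add(2, Mul(Rational(-1, 2), 24)), 2))), Rational(-25090319108, 8949655)) = Add(Add(-318, Add(2, -12), Mul(2, Pow(Add(2, -12), 2))), Rational(-25090319108, 8949655)) = Add(Add(-318, -10, Mul(2, Pow(-10, 2))), Rational(-25090319108, 8949655)) = Add(Add(-318, -10, Mul(2, 100)), Rational(-25090319108, 8949655)) = Add(Add(-318, -10, 200), Rational(-25090319108, 8949655)) = Add(-128, Rational(-25090319108, 8949655)) = Rational(-26235874948, 8949655)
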